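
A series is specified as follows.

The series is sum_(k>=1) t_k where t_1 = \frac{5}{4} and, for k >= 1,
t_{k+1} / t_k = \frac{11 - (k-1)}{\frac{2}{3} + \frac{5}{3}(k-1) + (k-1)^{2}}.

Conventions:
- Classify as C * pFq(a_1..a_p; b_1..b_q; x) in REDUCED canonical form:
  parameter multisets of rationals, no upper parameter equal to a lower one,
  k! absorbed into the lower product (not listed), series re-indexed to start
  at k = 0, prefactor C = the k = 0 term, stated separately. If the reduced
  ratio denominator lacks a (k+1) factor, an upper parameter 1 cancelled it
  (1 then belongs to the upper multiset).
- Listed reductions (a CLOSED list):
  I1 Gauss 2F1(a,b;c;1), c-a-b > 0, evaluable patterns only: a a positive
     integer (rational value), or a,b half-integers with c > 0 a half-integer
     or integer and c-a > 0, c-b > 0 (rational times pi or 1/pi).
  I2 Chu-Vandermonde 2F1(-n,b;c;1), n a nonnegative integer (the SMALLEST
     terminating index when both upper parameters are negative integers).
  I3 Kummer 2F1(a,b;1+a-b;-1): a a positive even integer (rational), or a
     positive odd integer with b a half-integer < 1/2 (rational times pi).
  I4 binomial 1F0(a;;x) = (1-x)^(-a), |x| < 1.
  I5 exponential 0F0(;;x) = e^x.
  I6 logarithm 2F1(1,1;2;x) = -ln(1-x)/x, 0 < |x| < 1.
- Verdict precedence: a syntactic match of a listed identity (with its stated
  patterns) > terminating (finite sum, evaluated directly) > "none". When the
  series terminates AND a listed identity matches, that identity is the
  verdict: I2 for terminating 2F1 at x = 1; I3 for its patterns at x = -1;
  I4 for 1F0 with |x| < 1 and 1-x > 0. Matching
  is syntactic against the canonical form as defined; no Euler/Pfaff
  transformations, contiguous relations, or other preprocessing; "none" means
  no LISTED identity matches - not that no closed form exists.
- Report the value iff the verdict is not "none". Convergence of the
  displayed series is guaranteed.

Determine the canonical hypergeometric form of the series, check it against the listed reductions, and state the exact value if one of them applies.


Reduced: x = -1, 1F1, upper = {-11}, lower = {\frac{2}{3}}, C = \frac{5}{4}. Verdict: terminating - the sum ends at index 11 because -11 is a negative integer; exact evaluation follows. Exact value: \frac{76229907657535}{371927908352}.

Structural cue: with t_0 = \frac{5}{4}, roots of the ratio polynomials (C = 5/4) are the negated parameters.
Consecutive-term ratio: r(k) = -1 * (k-11) / [(k+\frac{2}{3}) (k+1)] - rational in k, leading ratio -1; with t_0 = \frac{5}{4}, classification follows.


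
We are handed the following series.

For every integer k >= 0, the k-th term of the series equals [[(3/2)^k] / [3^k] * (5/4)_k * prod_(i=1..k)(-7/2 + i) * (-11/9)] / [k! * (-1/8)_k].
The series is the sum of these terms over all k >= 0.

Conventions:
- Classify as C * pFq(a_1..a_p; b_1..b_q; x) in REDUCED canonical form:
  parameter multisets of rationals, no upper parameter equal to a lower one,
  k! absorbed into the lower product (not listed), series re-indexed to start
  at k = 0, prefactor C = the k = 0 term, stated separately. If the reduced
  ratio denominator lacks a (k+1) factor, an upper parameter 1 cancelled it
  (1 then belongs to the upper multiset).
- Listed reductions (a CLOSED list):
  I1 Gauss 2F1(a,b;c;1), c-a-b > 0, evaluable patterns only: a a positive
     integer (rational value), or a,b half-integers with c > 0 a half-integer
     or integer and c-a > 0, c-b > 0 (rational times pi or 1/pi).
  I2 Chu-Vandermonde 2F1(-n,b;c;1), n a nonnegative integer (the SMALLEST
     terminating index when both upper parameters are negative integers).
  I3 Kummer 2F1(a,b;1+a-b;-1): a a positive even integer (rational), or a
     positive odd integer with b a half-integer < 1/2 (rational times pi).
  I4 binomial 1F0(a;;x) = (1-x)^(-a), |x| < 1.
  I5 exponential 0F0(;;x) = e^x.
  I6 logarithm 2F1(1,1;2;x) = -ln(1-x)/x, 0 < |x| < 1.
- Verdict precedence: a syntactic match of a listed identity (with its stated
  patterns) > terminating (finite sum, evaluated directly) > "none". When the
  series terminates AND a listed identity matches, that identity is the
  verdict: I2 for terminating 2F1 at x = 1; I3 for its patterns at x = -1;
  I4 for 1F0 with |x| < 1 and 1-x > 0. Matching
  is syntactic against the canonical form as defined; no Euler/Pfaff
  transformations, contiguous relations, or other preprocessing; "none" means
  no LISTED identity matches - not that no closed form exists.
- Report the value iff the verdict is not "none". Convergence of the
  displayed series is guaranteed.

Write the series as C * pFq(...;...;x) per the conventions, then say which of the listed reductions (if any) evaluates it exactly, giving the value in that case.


First insight: from the first term -11/9: the running product (prefactor -11/9) telescopes to a rising factorial.
Consecutive-term ratio: r(k) = (1/2) * (k-5/2) (k+5/4) / [(k-1/8) (k+1)] - rational in k, leading ratio (1/2); with t_0 = -11/9, classification follows.

Prefactor -11/9, argument 1/2: 2F1 with upper {-5/2, 5/4} over lower {-1/8}. Verdict: none. No listed pattern accepts 2F1(-5/2, 5/4; -1/8; 1/2).


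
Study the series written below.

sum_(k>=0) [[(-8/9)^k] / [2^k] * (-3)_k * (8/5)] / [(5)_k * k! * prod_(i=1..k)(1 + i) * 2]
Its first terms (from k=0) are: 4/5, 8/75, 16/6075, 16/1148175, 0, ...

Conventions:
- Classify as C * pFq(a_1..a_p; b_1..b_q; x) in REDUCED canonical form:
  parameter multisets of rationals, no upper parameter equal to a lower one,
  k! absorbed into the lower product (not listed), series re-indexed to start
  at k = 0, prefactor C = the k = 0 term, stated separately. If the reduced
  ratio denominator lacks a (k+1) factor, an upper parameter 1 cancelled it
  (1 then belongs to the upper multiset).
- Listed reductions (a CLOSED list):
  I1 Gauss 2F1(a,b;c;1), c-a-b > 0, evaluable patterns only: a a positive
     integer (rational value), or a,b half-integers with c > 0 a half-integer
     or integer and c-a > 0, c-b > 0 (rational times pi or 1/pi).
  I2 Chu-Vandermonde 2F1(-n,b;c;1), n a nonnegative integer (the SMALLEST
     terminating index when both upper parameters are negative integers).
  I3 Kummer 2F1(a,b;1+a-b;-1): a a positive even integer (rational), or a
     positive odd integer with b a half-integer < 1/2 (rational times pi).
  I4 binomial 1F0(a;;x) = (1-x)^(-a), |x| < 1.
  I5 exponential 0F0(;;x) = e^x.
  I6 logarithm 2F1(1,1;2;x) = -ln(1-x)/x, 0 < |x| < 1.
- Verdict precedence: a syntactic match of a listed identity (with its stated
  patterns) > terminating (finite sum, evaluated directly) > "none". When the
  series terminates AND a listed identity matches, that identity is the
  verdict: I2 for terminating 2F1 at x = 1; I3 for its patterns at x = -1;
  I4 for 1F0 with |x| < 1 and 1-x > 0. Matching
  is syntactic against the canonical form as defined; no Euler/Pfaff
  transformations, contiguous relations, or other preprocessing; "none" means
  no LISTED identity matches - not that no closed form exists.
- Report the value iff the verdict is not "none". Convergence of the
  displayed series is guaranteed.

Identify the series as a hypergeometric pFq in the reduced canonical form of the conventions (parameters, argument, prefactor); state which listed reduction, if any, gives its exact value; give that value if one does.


Key step: from the first term 4/5: the two k-th powers (C = 4/5, x = -4/9) combine into one argument.
Ratio: r(k) = (-4/9) * (k-3) / [(k+2) (k+5) (k+1)] - rational; roots negated = parameters, x = (-4/9), C = 4/5.

Canonical form: C = 4/5 times 1F2 with upper {-3}, lower {2, 5}, x = -4/9. Verdict: terminating (-3 upstairs). 4 nonzero terms in all; added directly. Hence: 1044052/1148175.


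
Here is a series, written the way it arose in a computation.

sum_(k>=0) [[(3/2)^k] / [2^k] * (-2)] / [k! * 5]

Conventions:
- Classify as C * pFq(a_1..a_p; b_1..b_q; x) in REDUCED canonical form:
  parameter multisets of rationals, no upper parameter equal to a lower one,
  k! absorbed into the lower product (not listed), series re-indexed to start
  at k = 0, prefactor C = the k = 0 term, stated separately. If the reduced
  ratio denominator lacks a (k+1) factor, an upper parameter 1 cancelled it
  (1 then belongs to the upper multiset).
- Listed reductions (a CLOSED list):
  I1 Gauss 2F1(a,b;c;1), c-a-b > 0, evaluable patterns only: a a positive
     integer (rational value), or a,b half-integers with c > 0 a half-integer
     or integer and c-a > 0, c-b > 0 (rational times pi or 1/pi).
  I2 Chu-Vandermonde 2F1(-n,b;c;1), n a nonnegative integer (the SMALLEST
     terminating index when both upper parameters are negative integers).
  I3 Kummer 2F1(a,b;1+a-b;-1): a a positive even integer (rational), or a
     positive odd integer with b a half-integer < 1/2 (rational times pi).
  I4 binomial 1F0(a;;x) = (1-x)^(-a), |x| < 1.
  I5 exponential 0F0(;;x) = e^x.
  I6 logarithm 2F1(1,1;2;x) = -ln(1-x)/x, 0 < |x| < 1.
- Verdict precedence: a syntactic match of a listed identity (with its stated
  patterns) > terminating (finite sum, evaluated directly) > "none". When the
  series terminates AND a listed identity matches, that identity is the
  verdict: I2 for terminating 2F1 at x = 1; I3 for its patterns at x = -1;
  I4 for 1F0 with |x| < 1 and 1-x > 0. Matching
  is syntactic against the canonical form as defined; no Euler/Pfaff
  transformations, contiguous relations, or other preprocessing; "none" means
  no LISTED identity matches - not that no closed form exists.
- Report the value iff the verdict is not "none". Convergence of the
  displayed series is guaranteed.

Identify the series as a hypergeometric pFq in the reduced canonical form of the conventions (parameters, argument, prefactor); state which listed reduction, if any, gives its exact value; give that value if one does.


This is -2/5 * 0F0(-; -; 3/4) in reduced canonical form. Verdict (x = 3/4): the exponential series (I5) applies (the 0F0 exponential series at x = 3/4). Exact value: (-2/5) * e^(3/4).

Structural cue: x = (3/4) and the constant factors (C = -2/5) combine into one prefactor.
Adjacent-term ratio: r(k) = (3/4) * 1 / [(k+1)] - rational in k. x = (3/4); t_0 = -2/5; negate the roots.


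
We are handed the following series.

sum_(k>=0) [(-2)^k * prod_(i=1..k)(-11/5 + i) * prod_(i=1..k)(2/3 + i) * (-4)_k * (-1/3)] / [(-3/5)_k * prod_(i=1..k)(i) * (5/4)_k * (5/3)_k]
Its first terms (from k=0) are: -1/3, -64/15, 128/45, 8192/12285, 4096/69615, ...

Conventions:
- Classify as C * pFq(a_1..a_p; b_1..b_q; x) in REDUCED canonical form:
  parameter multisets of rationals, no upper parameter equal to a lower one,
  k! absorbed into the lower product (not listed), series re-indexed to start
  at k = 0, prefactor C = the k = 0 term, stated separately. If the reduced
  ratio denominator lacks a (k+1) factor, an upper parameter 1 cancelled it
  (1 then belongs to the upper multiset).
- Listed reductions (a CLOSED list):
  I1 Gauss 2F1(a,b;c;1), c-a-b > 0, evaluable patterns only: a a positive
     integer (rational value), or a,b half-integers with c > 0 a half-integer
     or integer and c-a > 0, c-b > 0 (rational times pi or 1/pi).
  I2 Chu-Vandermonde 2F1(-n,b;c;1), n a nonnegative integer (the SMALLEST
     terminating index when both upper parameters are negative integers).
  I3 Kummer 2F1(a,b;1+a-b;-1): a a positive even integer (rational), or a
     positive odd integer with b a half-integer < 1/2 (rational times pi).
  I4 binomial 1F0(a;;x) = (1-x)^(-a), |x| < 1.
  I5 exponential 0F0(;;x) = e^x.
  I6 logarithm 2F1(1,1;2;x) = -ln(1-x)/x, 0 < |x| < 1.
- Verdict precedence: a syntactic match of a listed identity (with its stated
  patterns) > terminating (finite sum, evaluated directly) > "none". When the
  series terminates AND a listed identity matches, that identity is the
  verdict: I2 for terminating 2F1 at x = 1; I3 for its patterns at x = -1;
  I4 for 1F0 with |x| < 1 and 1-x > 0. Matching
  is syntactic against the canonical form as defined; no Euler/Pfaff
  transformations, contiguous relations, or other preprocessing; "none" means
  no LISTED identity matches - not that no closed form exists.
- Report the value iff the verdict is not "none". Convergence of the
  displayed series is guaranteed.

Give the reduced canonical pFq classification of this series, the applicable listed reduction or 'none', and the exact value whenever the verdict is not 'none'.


Prefactor -1/3, argument -2: 2F2 with upper {-4, -6/5} over lower {-3/5, 5/4}. Verdict: terminating (-4 upstairs). 5 nonzero terms in all; added directly. Exact value: -215087/208845.

Key step: from the first term -1/3: the running product (prefactor -1/3) telescopes to a rising factorial.
Term ratio: r(k) = (-2) * (k-4) (k-6/5) / [(k-3/5) (k+5/4) (k+1)] - rational in k, leading ratio (-2); with t_0 = -1/3, classification follows.


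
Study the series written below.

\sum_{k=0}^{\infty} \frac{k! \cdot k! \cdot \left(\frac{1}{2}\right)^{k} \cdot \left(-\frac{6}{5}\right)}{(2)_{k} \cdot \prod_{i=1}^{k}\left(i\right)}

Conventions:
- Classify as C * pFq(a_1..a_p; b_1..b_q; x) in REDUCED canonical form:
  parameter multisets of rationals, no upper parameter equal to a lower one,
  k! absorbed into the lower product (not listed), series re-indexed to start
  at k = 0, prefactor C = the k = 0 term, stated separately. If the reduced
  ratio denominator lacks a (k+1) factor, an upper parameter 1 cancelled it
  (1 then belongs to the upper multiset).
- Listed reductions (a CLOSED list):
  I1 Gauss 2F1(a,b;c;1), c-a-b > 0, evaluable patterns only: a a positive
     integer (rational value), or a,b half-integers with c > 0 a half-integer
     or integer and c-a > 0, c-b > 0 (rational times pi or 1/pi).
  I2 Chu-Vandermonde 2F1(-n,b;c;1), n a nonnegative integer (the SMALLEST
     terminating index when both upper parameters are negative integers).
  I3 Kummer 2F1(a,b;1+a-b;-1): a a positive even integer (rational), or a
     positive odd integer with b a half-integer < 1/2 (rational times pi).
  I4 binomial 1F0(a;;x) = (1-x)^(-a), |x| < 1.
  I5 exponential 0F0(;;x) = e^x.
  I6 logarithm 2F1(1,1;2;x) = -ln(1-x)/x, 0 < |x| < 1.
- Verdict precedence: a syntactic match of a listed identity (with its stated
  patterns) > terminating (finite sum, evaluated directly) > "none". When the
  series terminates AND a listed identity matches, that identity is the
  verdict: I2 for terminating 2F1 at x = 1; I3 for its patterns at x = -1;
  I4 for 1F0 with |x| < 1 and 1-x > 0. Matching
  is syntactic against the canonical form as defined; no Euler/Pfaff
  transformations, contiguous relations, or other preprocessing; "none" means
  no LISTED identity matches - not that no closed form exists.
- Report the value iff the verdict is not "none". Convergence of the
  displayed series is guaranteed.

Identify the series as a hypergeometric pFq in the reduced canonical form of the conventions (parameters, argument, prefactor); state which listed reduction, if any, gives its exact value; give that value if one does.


With C = -\frac{6}{5}: the canonical form is 2F1(1, 1; 2; \frac{1}{2}). Verdict at x = \frac{1}{2}: the logarithmic series (I6) matches (the logarithm: parameters (1,1;2), x = \frac{1}{2}). Sum: \frac{12}{5} \cdot \ln\left(\frac{1}{2}\right).

The tell: from the first term -\frac{6}{5}: the factorial ratio (prefactor -6/5) (k+a-1)!/(a-1)! is a rising factorial (a)_k.
Step ratio: r(k) = \frac{1}{2} * (k+1) (k+1) / [(k+2) (k+1)] ; factor over Q: parameters, x = \frac{1}{2}, and C = -\frac{6}{5}.


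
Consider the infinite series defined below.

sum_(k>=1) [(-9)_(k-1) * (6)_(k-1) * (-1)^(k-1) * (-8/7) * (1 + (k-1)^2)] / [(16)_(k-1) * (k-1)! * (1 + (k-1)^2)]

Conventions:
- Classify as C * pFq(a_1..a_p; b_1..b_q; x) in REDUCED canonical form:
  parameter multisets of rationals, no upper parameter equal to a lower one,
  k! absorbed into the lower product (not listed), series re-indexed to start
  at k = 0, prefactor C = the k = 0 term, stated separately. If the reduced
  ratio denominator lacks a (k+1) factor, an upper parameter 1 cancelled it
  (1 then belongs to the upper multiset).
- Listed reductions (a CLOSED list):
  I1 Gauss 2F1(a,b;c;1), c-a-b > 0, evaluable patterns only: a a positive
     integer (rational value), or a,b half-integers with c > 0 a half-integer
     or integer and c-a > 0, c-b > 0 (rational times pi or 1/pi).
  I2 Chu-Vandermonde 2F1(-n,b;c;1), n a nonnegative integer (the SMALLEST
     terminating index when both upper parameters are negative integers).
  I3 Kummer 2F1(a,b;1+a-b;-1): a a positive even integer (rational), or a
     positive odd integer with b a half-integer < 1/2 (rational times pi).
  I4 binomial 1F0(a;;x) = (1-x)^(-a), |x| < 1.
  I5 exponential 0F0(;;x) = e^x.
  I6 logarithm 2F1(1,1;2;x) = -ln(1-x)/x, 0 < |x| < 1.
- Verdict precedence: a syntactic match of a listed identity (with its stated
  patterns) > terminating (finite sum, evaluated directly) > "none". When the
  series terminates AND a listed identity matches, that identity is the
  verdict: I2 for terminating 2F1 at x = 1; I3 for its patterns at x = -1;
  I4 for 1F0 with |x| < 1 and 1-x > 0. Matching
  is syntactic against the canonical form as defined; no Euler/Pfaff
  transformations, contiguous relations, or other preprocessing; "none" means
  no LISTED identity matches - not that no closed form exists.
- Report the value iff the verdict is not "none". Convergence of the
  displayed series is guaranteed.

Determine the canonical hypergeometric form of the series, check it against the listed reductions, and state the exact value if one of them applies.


Prefactor -8/7, argument -1: 2F1 with upper {-9, 6} over lower {16}. Verdict at x = -1: Kummer's theorem (I3) matches (x = -1; c = 16 equals 1+a-b for upper {-9, 6}: listed pattern). Value: -26.

The tell: with t_0 = -8/7, striking the common factor k^2 + 1 reduces the term (C = -8/7).
Ratio: r(k) = (-1) * (k-9) (k+6) / [(k+16) (k+1)] - rational; roots negated = parameters, x = (-1), C = -8/7.


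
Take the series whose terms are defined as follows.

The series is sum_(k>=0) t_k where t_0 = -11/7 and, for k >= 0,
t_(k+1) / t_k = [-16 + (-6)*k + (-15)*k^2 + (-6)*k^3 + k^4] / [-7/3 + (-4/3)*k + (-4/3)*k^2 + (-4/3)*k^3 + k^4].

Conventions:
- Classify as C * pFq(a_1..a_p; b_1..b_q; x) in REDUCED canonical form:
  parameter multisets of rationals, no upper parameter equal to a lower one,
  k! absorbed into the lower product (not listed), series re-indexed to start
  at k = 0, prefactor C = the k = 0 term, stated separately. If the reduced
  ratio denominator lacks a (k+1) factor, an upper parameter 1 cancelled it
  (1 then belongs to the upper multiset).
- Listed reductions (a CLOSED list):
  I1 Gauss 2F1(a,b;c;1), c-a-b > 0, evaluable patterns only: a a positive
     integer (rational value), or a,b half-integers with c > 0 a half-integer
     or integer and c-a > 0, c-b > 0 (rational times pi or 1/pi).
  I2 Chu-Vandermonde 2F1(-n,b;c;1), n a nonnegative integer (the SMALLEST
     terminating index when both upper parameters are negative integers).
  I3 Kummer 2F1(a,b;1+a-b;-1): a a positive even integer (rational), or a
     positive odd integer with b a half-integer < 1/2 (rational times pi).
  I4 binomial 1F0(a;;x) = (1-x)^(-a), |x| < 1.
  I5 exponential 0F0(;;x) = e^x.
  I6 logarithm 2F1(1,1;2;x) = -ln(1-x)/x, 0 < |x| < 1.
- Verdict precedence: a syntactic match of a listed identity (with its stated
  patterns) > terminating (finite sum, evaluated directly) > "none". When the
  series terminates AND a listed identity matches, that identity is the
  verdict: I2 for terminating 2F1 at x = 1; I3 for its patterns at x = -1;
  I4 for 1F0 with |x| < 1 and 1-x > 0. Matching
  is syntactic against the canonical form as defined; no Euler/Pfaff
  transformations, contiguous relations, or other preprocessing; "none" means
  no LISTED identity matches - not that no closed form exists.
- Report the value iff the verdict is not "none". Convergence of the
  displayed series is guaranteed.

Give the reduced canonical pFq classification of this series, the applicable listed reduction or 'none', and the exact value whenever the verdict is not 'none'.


Prefactor -11/7, argument 1: 2F1 with upper {-8, 2} over lower {-7/3}. Verdict (x = 1): Chu-Vandermonde (I2) applies (terminating 2F1 at x = 1 with n = 8, b = 2, c = -7/3). Sum: -65/49.

Key step: x = 1 and the expanded ratio factors over Q; C = -11/7, roots give parameters.
Term ratio: r(k) = 1 * (k-8) (k+2) / [(k-7/3) (k+1)] - rational; roots negated = parameters, x = 1, C = -11/7.


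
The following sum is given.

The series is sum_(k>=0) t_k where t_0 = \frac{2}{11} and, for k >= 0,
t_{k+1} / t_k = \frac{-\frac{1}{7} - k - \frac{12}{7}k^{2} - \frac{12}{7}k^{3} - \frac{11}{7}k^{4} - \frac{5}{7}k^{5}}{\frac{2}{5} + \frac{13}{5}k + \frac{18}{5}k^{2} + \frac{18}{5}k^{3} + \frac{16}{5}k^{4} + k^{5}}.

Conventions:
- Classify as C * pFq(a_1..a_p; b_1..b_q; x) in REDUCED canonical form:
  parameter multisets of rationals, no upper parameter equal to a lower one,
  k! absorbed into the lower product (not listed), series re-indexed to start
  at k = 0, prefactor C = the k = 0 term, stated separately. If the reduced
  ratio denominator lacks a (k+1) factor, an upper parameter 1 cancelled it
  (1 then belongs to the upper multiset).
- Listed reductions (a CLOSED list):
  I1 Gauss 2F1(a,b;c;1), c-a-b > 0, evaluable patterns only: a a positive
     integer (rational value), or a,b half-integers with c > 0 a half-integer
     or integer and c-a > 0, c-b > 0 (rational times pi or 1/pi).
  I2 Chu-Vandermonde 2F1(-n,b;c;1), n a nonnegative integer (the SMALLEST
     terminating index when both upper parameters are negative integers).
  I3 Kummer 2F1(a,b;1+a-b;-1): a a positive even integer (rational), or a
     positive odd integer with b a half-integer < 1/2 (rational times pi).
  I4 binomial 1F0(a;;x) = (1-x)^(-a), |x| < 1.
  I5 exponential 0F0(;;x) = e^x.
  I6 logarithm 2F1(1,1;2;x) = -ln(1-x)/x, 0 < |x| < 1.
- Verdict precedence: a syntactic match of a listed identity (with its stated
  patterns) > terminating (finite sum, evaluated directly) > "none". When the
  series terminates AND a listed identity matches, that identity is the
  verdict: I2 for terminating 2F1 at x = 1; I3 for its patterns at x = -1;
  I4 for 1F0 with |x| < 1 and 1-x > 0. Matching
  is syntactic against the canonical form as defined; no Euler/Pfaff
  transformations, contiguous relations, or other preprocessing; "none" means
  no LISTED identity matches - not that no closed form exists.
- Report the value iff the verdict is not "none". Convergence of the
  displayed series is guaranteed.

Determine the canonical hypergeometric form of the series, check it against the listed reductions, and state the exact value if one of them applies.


First insight: t_0 being \frac{2}{11}, the ratio is unreduced: k^2 + 1 divides both sides (C = 2/11).
Step ratio: r(k) = -\frac{5}{7} * (k+1) (k+1) / [(k+2) (k+1)] ; factor over Q: parameters, x = -\frac{5}{7}, and C = \frac{2}{11}.

Reduced: x = -\frac{5}{7}, 2F1, upper = {1, 1}, lower = {2}, C = \frac{2}{11}. Verdict: this is the I6 logarithm reduction (the logarithm: parameters (1,1;2), x = -\frac{5}{7}). Exact value: \frac{14}{55} \cdot \ln\left(\frac{12}{7}\right).


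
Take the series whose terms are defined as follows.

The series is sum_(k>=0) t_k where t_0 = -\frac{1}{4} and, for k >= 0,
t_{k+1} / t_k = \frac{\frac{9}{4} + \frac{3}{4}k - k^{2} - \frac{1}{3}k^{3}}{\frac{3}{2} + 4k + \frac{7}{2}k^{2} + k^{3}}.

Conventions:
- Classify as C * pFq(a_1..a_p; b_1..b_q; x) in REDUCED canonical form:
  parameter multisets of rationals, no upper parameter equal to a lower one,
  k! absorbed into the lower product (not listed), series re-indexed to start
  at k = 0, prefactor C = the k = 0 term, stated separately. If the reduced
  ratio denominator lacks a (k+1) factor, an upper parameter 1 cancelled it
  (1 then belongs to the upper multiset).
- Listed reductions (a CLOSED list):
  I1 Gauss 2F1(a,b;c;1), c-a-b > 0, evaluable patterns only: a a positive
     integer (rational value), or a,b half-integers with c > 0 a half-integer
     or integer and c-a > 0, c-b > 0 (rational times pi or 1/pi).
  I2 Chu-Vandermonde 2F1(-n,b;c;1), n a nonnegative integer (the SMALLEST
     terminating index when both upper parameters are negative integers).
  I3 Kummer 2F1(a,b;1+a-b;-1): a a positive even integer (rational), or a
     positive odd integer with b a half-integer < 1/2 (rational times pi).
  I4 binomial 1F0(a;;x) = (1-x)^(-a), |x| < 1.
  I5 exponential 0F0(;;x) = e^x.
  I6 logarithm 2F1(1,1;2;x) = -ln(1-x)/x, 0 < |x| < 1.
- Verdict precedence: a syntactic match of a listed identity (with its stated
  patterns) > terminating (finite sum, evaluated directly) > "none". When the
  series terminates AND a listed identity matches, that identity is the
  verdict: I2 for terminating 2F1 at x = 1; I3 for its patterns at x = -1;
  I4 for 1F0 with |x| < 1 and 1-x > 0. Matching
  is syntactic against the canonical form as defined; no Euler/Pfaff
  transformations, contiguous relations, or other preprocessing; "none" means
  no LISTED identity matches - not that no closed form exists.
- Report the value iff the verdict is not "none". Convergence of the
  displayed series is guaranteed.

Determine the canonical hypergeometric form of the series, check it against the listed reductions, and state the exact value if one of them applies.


With C = -\frac{1}{4}: the canonical form is 2F1(-\frac{3}{2}, 3; 1; -\frac{1}{3}). Verdict: none here - no I1-I6 shape fits x = -\frac{1}{3} with lower {1}.

The tell: t_0 = -\frac{1}{4} here, and the parameter 3/2 appears in both the upper and lower lists and cancels.
Ratio: r(k) = -\frac{1}{3} * (k-\frac{3}{2}) (k+3) / [(k+1) (k+1)] - rational in k. x = -\frac{1}{3}; t_0 = -\frac{1}{4}; negate the roots.


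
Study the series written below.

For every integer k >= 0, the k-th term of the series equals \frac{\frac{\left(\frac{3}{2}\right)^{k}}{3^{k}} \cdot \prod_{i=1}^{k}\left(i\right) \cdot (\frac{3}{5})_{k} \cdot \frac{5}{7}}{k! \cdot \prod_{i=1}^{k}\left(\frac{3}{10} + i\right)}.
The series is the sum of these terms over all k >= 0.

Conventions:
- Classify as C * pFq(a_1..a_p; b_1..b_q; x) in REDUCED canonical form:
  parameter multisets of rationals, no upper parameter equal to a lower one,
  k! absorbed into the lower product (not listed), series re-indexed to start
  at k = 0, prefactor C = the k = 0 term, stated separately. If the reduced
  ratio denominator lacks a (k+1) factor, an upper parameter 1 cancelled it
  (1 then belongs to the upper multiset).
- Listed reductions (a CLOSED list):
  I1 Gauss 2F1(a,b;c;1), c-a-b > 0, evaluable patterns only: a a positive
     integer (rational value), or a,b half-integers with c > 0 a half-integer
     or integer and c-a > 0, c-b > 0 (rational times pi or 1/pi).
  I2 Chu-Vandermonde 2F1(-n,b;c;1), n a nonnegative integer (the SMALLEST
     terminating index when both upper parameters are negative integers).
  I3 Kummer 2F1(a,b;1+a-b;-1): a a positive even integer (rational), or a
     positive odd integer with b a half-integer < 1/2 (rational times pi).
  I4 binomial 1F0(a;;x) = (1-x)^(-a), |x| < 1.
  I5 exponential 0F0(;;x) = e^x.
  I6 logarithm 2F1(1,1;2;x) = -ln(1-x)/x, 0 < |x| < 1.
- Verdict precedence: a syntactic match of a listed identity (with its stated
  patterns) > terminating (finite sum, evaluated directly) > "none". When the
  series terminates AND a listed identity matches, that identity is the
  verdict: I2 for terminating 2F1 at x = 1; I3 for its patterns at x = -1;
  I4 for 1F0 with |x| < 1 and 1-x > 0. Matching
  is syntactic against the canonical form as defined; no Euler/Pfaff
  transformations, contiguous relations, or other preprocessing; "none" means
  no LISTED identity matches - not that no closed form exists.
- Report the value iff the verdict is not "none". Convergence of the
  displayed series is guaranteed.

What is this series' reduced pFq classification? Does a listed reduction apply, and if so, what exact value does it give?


x = \frac{1}{2} here; the reduced form reads 2F1, upper {\frac{3}{5}, 1}, lower {\frac{13}{10}}, C = \frac{5}{7}. Verdict: none here - no I1-I6 shape fits x = \frac{1}{2} with lower {\frac{13}{10}}.

Structural cue: t_0 = \frac{5}{7} here, and the running product (C = 5/7, x = 1/2) telescopes to a rising factorial.
Ratio: r(k) = \frac{1}{2} * (k+\frac{3}{5}) (k+1) / [(k+\frac{13}{10}) (k+1)] - poly over poly, x = \frac{1}{2} from leading terms; C = \frac{5}{7} at k = 0.


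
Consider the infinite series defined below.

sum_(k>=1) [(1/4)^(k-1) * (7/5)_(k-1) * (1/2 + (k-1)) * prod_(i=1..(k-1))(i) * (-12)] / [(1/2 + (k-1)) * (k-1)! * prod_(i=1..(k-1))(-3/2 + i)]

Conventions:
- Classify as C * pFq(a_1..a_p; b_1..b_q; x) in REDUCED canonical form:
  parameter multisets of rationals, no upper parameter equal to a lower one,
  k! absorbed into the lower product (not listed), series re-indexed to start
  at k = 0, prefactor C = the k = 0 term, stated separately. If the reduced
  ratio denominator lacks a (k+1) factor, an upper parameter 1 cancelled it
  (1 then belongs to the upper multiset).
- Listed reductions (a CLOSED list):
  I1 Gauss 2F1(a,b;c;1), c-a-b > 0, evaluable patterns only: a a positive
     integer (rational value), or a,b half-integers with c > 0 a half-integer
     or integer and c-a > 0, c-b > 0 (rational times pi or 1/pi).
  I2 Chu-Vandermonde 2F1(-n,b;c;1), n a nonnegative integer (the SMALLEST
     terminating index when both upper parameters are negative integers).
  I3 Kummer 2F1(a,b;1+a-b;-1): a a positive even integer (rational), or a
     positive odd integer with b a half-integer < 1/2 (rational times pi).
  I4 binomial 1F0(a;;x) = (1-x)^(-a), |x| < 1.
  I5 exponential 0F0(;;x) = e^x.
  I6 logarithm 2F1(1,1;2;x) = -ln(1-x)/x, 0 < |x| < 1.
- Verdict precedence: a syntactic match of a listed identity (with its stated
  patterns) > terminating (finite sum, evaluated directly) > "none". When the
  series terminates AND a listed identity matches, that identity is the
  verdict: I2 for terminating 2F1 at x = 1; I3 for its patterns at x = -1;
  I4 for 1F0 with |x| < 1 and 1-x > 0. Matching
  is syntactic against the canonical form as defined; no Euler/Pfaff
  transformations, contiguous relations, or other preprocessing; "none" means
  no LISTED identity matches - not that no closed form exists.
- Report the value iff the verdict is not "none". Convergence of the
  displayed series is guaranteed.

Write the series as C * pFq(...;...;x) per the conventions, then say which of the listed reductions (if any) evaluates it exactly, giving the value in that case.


x = 1/4 here; the reduced form reads 2F1, upper {1, 7/5}, lower {-1/2}, C = -12. Verdict: no listed reduction: x = 1/4 and upper {1, 7/5} fail every I1-I6 pattern.

Structural cue: from the first term -12: the lower running product (C = -12, x = 1/4) is a rising factorial.
Ratio: r(k) = (1/4) * (k+1) (k+7/5) / [(k-1/2) (k+1)] - rational in k, leading ratio (1/4); with t_0 = -12, classification follows.


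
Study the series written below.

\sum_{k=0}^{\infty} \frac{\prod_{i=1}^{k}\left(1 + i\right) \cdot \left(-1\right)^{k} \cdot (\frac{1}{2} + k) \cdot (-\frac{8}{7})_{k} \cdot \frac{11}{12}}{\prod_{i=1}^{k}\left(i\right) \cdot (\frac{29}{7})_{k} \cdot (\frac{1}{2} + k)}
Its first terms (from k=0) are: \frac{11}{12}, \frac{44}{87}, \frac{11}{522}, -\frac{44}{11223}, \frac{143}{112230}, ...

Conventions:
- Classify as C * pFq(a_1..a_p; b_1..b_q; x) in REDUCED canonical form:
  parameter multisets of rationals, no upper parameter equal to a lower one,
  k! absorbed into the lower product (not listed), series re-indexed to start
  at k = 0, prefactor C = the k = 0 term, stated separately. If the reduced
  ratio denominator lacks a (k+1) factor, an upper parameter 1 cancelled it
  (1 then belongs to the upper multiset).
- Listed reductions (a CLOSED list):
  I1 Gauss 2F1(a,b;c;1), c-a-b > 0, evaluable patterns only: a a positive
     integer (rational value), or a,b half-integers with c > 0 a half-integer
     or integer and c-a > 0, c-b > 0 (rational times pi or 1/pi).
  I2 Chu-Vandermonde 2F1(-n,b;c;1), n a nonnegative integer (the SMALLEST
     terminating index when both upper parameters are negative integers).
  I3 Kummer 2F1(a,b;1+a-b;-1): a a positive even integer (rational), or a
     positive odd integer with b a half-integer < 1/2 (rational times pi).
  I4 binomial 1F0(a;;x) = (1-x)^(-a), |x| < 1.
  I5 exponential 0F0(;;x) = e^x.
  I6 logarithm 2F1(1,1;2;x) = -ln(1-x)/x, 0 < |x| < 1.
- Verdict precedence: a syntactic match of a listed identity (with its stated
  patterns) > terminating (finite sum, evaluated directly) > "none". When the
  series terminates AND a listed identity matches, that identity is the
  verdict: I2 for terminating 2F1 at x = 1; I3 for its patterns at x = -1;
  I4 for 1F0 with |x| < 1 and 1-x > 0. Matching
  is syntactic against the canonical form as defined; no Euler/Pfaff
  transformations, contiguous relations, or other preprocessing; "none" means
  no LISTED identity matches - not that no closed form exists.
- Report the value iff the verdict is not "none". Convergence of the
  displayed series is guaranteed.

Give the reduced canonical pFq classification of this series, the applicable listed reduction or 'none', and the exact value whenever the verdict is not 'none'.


Classification (C = \frac{11}{12}): 2F1 with upper {-\frac{8}{7}, 2}, lower {\frac{29}{7}}, argument x = -1. Verdict (x = -1): Kummer's theorem (I3) applies (x = -1; c = \frac{29}{7} equals 1+a-b for upper {-\frac{8}{7}, 2}: listed pattern). Exact value: \frac{121}{84}.

Key observation: from the first term \frac{11}{12}: k + 1/2 divides numerator and denominator alike; C = 11/12, x = -1 after cancelling.
Ratio: r(k) = -1 * (k-\frac{8}{7}) (k+2) / [(k+\frac{29}{7}) (k+1)] - rational; roots negated = parameters, x = -1, C = \frac{11}{12}.


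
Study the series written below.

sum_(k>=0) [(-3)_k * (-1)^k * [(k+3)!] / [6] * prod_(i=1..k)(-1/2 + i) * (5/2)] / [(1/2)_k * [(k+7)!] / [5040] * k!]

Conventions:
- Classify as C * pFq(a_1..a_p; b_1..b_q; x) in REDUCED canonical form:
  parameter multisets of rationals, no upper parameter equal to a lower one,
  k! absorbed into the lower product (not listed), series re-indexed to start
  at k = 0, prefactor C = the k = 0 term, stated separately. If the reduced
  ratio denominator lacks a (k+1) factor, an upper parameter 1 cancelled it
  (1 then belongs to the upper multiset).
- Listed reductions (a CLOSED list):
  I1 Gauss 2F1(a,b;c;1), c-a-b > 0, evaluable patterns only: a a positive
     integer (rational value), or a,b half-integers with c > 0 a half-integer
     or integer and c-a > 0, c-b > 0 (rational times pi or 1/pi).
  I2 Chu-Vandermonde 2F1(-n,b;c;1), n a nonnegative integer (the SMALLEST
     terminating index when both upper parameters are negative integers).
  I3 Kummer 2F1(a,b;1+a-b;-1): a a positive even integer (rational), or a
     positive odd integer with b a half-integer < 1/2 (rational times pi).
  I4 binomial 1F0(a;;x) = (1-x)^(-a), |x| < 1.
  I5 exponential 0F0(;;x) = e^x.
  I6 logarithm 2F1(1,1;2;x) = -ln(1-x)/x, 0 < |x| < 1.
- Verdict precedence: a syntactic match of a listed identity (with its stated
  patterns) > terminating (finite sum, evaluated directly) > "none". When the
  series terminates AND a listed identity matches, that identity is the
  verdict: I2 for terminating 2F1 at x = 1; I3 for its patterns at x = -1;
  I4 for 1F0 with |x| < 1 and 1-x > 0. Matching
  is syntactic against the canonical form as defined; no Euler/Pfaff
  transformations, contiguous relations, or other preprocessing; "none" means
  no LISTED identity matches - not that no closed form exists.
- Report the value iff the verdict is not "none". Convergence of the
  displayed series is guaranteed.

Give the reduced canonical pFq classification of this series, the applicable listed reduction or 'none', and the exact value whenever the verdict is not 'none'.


At argument -1: a 2F1 with upper {-3, 4}, lower {8}, scaled by C = 5/2. Verdict: the Kummer evaluation I3 fires (x = -1; c = 8 equals 1+a-b for upper {-3, 4}: listed pattern). Its exact value is 35/4.

Structural cue: from the first term 5/2: the factorial ratio (prefactor 5/2) (k+a-1)!/(a-1)! is a rising factorial (a)_k.
Adjacent-term ratio: r(k) = (-1) * (k-3) (k+4) / [(k+8) (k+1)] ; factor over Q: parameters, x = (-1), and C = 5/2.


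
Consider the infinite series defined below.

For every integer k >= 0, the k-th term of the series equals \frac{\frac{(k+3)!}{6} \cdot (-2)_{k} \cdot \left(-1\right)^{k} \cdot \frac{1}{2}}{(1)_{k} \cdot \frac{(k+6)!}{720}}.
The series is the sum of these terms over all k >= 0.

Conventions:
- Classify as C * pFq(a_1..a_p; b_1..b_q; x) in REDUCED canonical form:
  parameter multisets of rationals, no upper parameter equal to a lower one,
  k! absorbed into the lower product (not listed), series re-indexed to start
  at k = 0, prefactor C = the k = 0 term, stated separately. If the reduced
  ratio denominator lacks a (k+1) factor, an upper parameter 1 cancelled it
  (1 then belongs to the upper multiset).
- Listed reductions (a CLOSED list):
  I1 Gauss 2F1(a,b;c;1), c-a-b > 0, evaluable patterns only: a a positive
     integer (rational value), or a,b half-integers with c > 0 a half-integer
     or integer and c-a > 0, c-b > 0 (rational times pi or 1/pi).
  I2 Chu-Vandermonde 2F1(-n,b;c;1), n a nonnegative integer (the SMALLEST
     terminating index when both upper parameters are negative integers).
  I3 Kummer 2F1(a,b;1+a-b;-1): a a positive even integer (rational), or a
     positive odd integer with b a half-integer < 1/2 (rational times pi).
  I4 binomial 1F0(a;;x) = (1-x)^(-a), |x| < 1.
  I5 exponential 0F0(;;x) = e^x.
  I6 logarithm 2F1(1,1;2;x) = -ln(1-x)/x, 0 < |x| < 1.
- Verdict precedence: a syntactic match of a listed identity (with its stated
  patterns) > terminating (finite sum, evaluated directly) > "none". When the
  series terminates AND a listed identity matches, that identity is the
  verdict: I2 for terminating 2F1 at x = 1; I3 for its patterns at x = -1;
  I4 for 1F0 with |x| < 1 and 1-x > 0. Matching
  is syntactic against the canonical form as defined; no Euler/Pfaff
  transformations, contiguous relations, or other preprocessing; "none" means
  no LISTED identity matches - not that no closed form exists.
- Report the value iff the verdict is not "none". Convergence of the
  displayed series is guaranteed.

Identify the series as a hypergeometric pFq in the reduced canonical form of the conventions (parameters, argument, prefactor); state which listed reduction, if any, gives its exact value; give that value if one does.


The tell: from the first term \frac{1}{2}: the factorial ratio (prefactor 1/2) (k+a-1)!/(a-1)! is a rising factorial (a)_k.
Adjacent-term ratio: r(k) = -1 * (k-2) (k+4) / [(k+7) (k+1)] ; factor over Q: parameters, x = -1, and C = \frac{1}{2}.

Canonical form: C = \frac{1}{2} times 2F1 with upper {-2, 4}, lower {7}, x = -1. Verdict: Kummer's theorem (I3) fires (x = -1; c = 7 equals 1+a-b for upper {-2, 4}: listed pattern). Exact value: \frac{5}{4}.


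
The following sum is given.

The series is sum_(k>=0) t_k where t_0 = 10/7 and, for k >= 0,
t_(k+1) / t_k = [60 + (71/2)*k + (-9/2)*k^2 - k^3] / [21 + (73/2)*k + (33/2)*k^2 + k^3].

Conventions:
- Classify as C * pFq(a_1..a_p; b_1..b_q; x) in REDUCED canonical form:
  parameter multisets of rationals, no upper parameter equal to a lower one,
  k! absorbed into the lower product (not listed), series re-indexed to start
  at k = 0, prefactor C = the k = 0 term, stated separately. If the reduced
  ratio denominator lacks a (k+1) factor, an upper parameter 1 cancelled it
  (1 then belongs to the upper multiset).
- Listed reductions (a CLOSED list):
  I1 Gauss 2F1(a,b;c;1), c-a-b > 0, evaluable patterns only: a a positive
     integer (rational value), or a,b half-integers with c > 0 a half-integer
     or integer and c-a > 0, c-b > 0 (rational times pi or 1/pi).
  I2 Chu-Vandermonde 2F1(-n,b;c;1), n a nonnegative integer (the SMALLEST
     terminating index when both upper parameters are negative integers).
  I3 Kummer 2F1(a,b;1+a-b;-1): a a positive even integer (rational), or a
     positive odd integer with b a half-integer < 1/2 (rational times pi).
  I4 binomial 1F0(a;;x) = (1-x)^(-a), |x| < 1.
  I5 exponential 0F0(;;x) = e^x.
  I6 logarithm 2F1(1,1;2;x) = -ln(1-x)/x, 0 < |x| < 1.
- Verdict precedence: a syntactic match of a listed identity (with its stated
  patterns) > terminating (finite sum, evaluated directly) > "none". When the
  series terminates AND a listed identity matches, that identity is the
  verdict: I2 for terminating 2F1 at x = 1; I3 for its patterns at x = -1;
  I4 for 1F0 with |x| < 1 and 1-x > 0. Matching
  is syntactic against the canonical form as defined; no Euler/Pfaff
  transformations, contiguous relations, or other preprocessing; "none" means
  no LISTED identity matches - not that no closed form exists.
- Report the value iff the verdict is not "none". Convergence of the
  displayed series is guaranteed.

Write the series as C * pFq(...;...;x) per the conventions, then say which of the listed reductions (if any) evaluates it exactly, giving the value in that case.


Classification (C = 10/7): 2F1 with upper {-5, 8}, lower {14}, argument x = -1. Verdict: this is the Kummer evaluation I3 (x = -1; c = 14 equals 1+a-b for upper {-5, 8}: listed pattern). Value: 715/49.

Structural cue: t_0 being 10/7, cancel k + 3/2 from the displayed ratio first; then C = 10/7, x = -1.
Consecutive-term ratio: r(k) = (-1) * (k-5) (k+8) / [(k+14) (k+1)] - rational in k, leading ratio (-1); with t_0 = 10/7, classification follows.
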